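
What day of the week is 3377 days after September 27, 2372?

Saturday

Sep 27, 2372 is a Wednesday.
3377 mod 7 = 3, so 3377 days after a Wednesday is Wednesday + 3 = Saturday.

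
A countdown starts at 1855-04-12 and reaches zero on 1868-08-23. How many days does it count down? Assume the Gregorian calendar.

4882

Apr 12, 1855 → Apr 12, 1856: 366 days (Feb 29, 1856 is in that span).
Apr 12, 1856 → Apr 12, 1857: 365 days.
Apr 12, 1857 → Apr 12, 1858: 365 days.
Apr 12, 1858 → Apr 12, 1859: 365 days.
Apr 12, 1859 → Apr 12, 1860: 366 days (Feb 29, 1860 is in that span).
Apr 12, 1860 → Apr 12, 1861: 365 days.
Apr 12, 1861 → Apr 12, 1862: 365 days.
Apr 12, 1862 → Apr 12, 1863: 365 days.
Apr 12, 1863 → Apr 12, 1864: 366 days (Feb 29, 1864 is in that span).
Apr 12, 1864 → Apr 12, 1865: 365 days.
Apr 12, 1865 → Apr 12, 1866: 365 days.
Apr 12, 1866 → Apr 12, 1867: 365 days.
Apr 12, 1867 → Apr 12, 1868: 366 days (Feb 29, 1868 is in that span).
Apr 12, 1868 → May 12, 1868: 30 days (April has 30).
May 12, 1868 → Jun 12, 1868: 31 days (May has 31).
Jun 12, 1868 → Jul 12, 1868: 30 days (June has 30).
Jul 12, 1868 → Aug 12, 1868: 31 days (July has 31).
Aug 12, 1868 → Aug 23, 1868: 11 days.
Total: 4882 days.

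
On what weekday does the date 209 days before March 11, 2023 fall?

Sunday

Mar 11, 2023 is a Saturday.
209 mod 7 = 6, so 209 days before a Saturday is Saturday − 6 = Sunday.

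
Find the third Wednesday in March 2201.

March 1, 2201 is a Sunday.
The first Wednesday is therefore March 4 (3 days later).
The third Wednesday is 4 + 2×7 = March 18.

March 18, 2201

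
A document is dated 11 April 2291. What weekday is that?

Saturday

Doomsday rule: the anchor day for the 2200s is Friday. For year 91: 91÷12 = 7 r 7, and 7÷4 = 1, so 7+7+1 = 15.
Friday + 15 ≡ Saturday — that's 2291's doomsday.
In April the doomsday date is Apr 4.
Apr 11 is 7 days after Apr 4; 7 mod 7 = 0, so Saturday + 0 = Saturday.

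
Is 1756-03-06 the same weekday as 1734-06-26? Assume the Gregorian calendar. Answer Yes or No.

From Jun 26, 1734 to Mar 6, 1756 is 7924 days.
7924 mod 7 = 0, so they are the same weekday.
(Jun 26, 1734 is a Saturday; Mar 6, 1756 is a Saturday.)

Yes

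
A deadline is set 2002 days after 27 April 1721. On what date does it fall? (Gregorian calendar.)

+365 (one year) → Apr 27, 1722 (1637 left).
+365 (one year) → Apr 27, 1723 (1272 left).
+366 (one year; includes Feb 29, 1724) → Apr 27, 1724 (906 left).
+365 (one year) → Apr 27, 1725 (541 left).
+365 (one year) → Apr 27, 1726 (176 left).
Apr has 30 days: +4 → May 1, 1726 (172 left).
May has 31 days: +31 → Jun 1, 1726 (141 left).
Jun has 30 days: +30 → Jul 1, 1726 (111 left).
Jul has 31 days: +31 → Aug 1, 1726 (80 left).
Aug has 31 days: +31 → Sep 1, 1726 (49 left).
Sep has 30 days: +30 → Oct 1, 1726 (19 left).
+19 → Oct 20, 1726.

October 20, 1726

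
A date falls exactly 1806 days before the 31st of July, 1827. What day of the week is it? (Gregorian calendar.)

First find the weekday of Jul 31, 1827. Doomsday rule: the anchor day for the 1800s is Friday. For year 27: 27÷12 = 2 r 3, and 3÷4 = 0, so 2+3+0 = 5.
Friday + 5 ≡ Wednesday — that's 1827's doomsday.
In July the doomsday date is Jul 11.
Jul 31 is 20 days after Jul 11; 20 mod 7 = 6, so Wednesday + 6 = Tuesday.
1806 mod 7 = 0, so 1806 days before a Tuesday is Tuesday − 0 = Tuesday.

Tuesday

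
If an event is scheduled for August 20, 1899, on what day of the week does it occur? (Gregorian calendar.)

Doomsday rule: the anchor day for the 1800s is Friday. For year 99: 99÷12 = 8 r 3, and 3÷4 = 0, so 8+3+0 = 11.
Friday + 11 ≡ Tuesday — that's 1899's doomsday.
In August the doomsday date is Aug 8.
Aug 20 is 12 days after Aug 8; 12 mod 7 = 5, so Tuesday + 5 = Sunday.

Sunday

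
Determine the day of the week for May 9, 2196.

Doomsday rule: the anchor day for the 2100s is Sunday. For year 96: 96÷12 = 8 r 0, and 0÷4 = 0, so 8+0+0 = 8.
Sunday + 8 ≡ Monday — that's 2196's doomsday.
In May the doomsday date is May 9.
May 9 is the doomsday itself: Monday.

Monday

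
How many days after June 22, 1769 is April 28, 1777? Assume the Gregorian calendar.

Jun 22, 1769 → Jun 22, 1770: 365 days.
Jun 22, 1770 → Jun 22, 1771: 365 days.
Jun 22, 1771 → Jun 22, 1772: 366 days (Feb 29, 1772 is in that span).
Jun 22, 1772 → Jun 22, 1773: 365 days.
Jun 22, 1773 → Jun 22, 1774: 365 days.
Jun 22, 1774 → Jun 22, 1775: 365 days.
Jun 22, 1775 → Jun 22, 1776: 366 days (Feb 29, 1776 is in that span).
Jun 22, 1776 → Jul 22, 1776: 30 days (June has 30).
Jul 22, 1776 → Aug 22, 1776: 31 days (July has 31).
Aug 22, 1776 → Sep 22, 1776: 31 days (August has 31).
Sep 22, 1776 → Oct 22, 1776: 30 days (September has 30).
Oct 22, 1776 → Nov 22, 1776: 31 days (October has 31).
Nov 22, 1776 → Dec 22, 1776: 30 days (November has 30).
Dec 22, 1776 → Jan 22, 1777: 31 days (December has 31).
Jan 22, 1777 → Feb 22, 1777: 31 days (January has 31).
Feb 22, 1777 → Mar 22, 1777: 28 days (February has 28).
Mar 22, 1777 → Apr 22, 1777: 31 days (March has 31).
Apr 22, 1777 → Apr 28, 1777: 6 days.
Total: 2867 days.

2867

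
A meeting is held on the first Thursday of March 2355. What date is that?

March 3, 2355

March 1, 2355 is a Tuesday.
The first Thursday is therefore March 3 (2 days later).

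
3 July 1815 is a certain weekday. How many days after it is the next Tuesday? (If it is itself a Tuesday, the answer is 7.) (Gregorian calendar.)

Jul 3, 1815 is a Monday.
From Monday to the next Tuesday is 1 day.

1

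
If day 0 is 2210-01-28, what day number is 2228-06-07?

Jan 28, 2210 → Jan 28, 2211: 365 days.
Jan 28, 2211 → Jan 28, 2212: 365 days.
Jan 28, 2212 → Jan 28, 2213: 366 days (Feb 29, 2212 is in that span).
Jan 28, 2213 → Jan 28, 2214: 365 days.
Jan 28, 2214 → Jan 28, 2215: 365 days.
Jan 28, 2215 → Jan 28, 2216: 365 days.
Jan 28, 2216 → Jan 28, 2217: 366 days (Feb 29, 2216 is in that span).
Jan 28, 2217 → Jan 28, 2218: 365 days.
Jan 28, 2218 → Jan 28, 2219: 365 days.
Jan 28, 2219 → Jan 28, 2220: 365 days.
Jan 28, 2220 → Jan 28, 2221: 366 days (Feb 29, 2220 is in that span).
Jan 28, 2221 → Jan 28, 2222: 365 days.
Jan 28, 2222 → Jan 28, 2223: 365 days.
Jan 28, 2223 → Jan 28, 2224: 365 days.
Jan 28, 2224 → Jan 28, 2225: 366 days (Feb 29, 2224 is in that span).
Jan 28, 2225 → Jan 28, 2226: 365 days.
Jan 28, 2226 → Jan 28, 2227: 365 days.
Jan 28, 2227 → Jan 28, 2228: 365 days.
Jan 28, 2228 → Feb 28, 2228: 31 days (January has 31).
Feb 28, 2228 → Mar 28, 2228: 29 days (February has 29).
Mar 28, 2228 → Apr 28, 2228: 31 days (March has 31).
Apr 28, 2228 → May 28, 2228: 30 days (April has 30).
May 28, 2228 → Jun 7, 2228: 10 days.
Total: 6705 days.

6705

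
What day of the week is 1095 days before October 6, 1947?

Oct 6, 1947 is a Monday.
1095 mod 7 = 3, so 1095 days before a Monday is Monday − 3 = Friday.

Friday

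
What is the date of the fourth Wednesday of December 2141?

December 1, 2141 is a Friday.
The first Wednesday is therefore December 6 (5 days later).
The fourth Wednesday is 6 + 3×7 = December 27.

December 27, 2141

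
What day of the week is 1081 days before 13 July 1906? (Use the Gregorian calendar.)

Jul 13, 1906 is a Friday.
1081 mod 7 = 3, so 1081 days before a Friday is Friday − 3 = Tuesday.

Tuesday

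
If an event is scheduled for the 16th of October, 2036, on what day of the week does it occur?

January 1, 2036 is a Tuesday.
Jan 1, 2036 → Feb 1, 2036: 31 days (January has 31).
Feb 1, 2036 → Mar 1, 2036: 29 days (February has 29).
Mar 1, 2036 → Apr 1, 2036: 31 days (March has 31).
Apr 1, 2036 → May 1, 2036: 30 days (April has 30).
May 1, 2036 → Jun 1, 2036: 31 days (May has 31).
Jun 1, 2036 → Jul 1, 2036: 30 days (June has 30).
Jul 1, 2036 → Aug 1, 2036: 31 days (July has 31).
Aug 1, 2036 → Sep 1, 2036: 31 days (August has 31).
Sep 1, 2036 → Oct 1, 2036: 30 days (September has 30).
Oct 1, 2036 → Oct 16, 2036: 15 days.
Total: 289 days.
289 mod 7 = 2, so Tuesday + 2 = Thursday.

Thursday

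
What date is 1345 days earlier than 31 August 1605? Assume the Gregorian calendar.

December 25, 1601

−365 (one year) → Aug 31, 1604 (980 left).
−366 (one year; includes Feb 29, 1604) → Aug 31, 1603 (614 left).
−365 (one year) → Aug 31, 1602 (249 left).
−31 → Jul 31, 1602 (end of Jul, 31 days; 218 left).
−31 → Jun 30, 1602 (end of Jun, 30 days; 187 left).
−30 → May 31, 1602 (end of May, 31 days; 157 left).
−31 → Apr 30, 1602 (end of Apr, 30 days; 126 left).
−30 → Mar 31, 1602 (end of Mar, 31 days; 96 left).
−31 → Feb 28, 1602 (end of Feb, 28 days; 65 left).
−28 → Jan 31, 1602 (end of Jan, 31 days; 37 left).
−31 → Dec 31, 1601 (end of Dec, 31 days; 6 left).
−6 → Dec 25, 1601.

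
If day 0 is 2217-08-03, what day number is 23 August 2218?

Aug 3, 2217 → Sep 3, 2217: 31 days (August has 31).
Sep 3, 2217 → Oct 3, 2217: 30 days (September has 30).
Oct 3, 2217 → Nov 3, 2217: 31 days (October has 31).
Nov 3, 2217 → Dec 3, 2217: 30 days (November has 30).
Dec 3, 2217 → Jan 3, 2218: 31 days (December has 31).
Jan 3, 2218 → Feb 3, 2218: 31 days (January has 31).
Feb 3, 2218 → Mar 3, 2218: 28 days (February has 28).
Mar 3, 2218 → Apr 3, 2218: 31 days (March has 31).
Apr 3, 2218 → May 3, 2218: 30 days (April has 30).
May 3, 2218 → Jun 3, 2218: 31 days (May has 31).
Jun 3, 2218 → Jul 3, 2218: 30 days (June has 30).
Jul 3, 2218 → Aug 3, 2218: 31 days (July has 31).
Aug 3, 2218 → Aug 23, 2218: 20 days.
Total: 385 days.

385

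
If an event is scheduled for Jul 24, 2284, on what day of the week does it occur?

Doomsday rule: the anchor day for the 2200s is Friday. For year 84: 84÷12 = 7 r 0, and 0÷4 = 0, so 7+0+0 = 7.
Friday + 7 ≡ Friday — that's 2284's doomsday.
In July the doomsday date is Jul 11.
Jul 24 is 13 days after Jul 11; 13 mod 7 = 6, so Friday + 6 = Thursday.

Thursday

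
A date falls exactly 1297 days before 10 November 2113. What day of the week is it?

Nov 10, 2113 is a Friday.
1297 mod 7 = 2, so 1297 days before a Friday is Friday − 2 = Wednesday.

Wednesday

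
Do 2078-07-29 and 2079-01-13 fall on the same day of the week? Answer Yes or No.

From Jul 29, 2078 to Jan 13, 2079 is 168 days.
168 mod 7 = 0, so they are the same weekday.
(Jul 29, 2078 is a Friday; Jan 13, 2079 is a Friday.)

Yes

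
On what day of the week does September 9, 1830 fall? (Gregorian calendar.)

Thursday

January 1, 1830 is a Friday.
Jan 1, 1830 → Feb 1, 1830: 31 days (January has 31).
Feb 1, 1830 → Mar 1, 1830: 28 days (February has 28).
Mar 1, 1830 → Apr 1, 1830: 31 days (March has 31).
Apr 1, 1830 → May 1, 1830: 30 days (April has 30).
May 1, 1830 → Jun 1, 1830: 31 days (May has 31).
Jun 1, 1830 → Jul 1, 1830: 30 days (June has 30).
Jul 1, 1830 → Aug 1, 1830: 31 days (July has 31).
Aug 1, 1830 → Sep 1, 1830: 31 days (August has 31).
Sep 1, 1830 → Sep 9, 1830: 8 days.
Total: 251 days.
251 mod 7 = 6, so Friday + 6 = Thursday.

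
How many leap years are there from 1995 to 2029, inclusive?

9

Multiples of 4 in [1995,2029]: 9.
Of those, multiples of 100: 1 (not leap unless ÷400).
Multiples of 400: 1.
Leap years = 9 − 1 + 1 = 9.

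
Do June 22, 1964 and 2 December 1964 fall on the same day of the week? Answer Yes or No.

From Jun 22, 1964 to Dec 2, 1964 is 163 days.
163 mod 7 = 2, so they are different weekdays.
(Jun 22, 1964 is a Monday; Dec 2, 1964 is a Wednesday.)

No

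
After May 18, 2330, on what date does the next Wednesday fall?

May 21, 2330

May 18, 2330 is a Sunday.
From Sunday to the next Wednesday is 3 days.
May 18, 2330 + 3 = May 21, 2330.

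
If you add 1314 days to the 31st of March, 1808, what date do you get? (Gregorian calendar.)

+365 (one year) → Mar 31, 1809 (949 left).
+365 (one year) → Mar 31, 1810 (584 left).
+365 (one year) → Mar 31, 1811 (219 left).
Mar has 31 days: +1 → Apr 1, 1811 (218 left).
Apr has 30 days: +30 → May 1, 1811 (188 left).
May has 31 days: +31 → Jun 1, 1811 (157 left).
Jun has 30 days: +30 → Jul 1, 1811 (127 left).
Jul has 31 days: +31 → Aug 1, 1811 (96 left).
Aug has 31 days: +31 → Sep 1, 1811 (65 left).
Sep has 30 days: +30 → Oct 1, 1811 (35 left).
Oct has 31 days: +31 → Nov 1, 1811 (4 left).
+4 → Nov 5, 1811.

November 5, 1811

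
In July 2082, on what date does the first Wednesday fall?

July 1, 2082 is a Wednesday.
The first Wednesday is therefore July 1 (same day).

July 1, 2082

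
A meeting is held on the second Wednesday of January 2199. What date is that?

January 1, 2199 is a Tuesday.
The first Wednesday is therefore January 2 (1 days later).
The second Wednesday is 2 + 1×7 = January 9.

January 9, 2199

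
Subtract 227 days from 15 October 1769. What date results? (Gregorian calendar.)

March 2, 1769

−15 → Sep 30, 1769 (end of Sep, 30 days; 212 left).
−30 → Aug 31, 1769 (end of Aug, 31 days; 182 left).
−31 → Jul 31, 1769 (end of Jul, 31 days; 151 left).
−31 → Jun 30, 1769 (end of Jun, 30 days; 120 left).
−30 → May 31, 1769 (end of May, 31 days; 90 left).
−31 → Apr 30, 1769 (end of Apr, 30 days; 59 left).
−30 → Mar 31, 1769 (end of Mar, 31 days; 29 left).
−29 → Mar 2, 1769.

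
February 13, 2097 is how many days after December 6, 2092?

Dec 6, 2092 → Dec 6, 2093: 365 days.
Dec 6, 2093 → Dec 6, 2094: 365 days.
Dec 6, 2094 → Dec 6, 2095: 365 days.
Dec 6, 2095 → Dec 6, 2096: 366 days (Feb 29, 2096 is in that span).
Dec 6, 2096 → Jan 6, 2097: 31 days (December has 31).
Jan 6, 2097 → Feb 6, 2097: 31 days (January has 31).
Feb 6, 2097 → Feb 13, 2097: 7 days.
Total: 1530 days.

1530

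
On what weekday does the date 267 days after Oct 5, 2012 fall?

Oct 5, 2012 is a Friday.
267 mod 7 = 1, so 267 days after a Friday is Friday + 1 = Saturday.

Saturday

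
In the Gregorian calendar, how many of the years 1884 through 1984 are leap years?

25

Multiples of 4 in [1884,1984]: 26.
Of those, multiples of 100: 1 (not leap unless ÷400).
Multiples of 400: 0.
Leap years = 26 − 1 + 0 = 25.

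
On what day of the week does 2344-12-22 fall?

Doomsday rule: the anchor day for the 2300s is Wednesday. For year 44: 44÷12 = 3 r 8, and 8÷4 = 2, so 3+8+2 = 13.
Wednesday + 13 ≡ Tuesday — that's 2344's doomsday.
In December the doomsday date is Dec 12.
Dec 22 is 10 days after Dec 12; 10 mod 7 = 3, so Tuesday + 3 = Friday.

Friday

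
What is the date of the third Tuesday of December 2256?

December 1, 2256 is a Monday.
The first Tuesday is therefore December 2 (1 days later).
The third Tuesday is 2 + 2×7 = December 16.

December 16, 2256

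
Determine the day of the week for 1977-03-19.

Saturday

Doomsday rule: the anchor day for the 1900s is Wednesday. For year 77: 77÷12 = 6 r 5, and 5÷4 = 1, so 6+5+1 = 12.
Wednesday + 12 ≡ Monday — that's 1977's doomsday.
In March the doomsday date is Mar 14.
Mar 19 is 5 days after Mar 14; 5 mod 7 = 5, so Monday + 5 = Saturday.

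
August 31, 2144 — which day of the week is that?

Monday

Doomsday rule: the anchor day for the 2100s is Sunday. For year 44: 44÷12 = 3 r 8, and 8÷4 = 2, so 3+8+2 = 13.
Sunday + 13 ≡ Saturday — that's 2144's doomsday.
In August the doomsday date is Aug 8.
Aug 31 is 23 days after Aug 8; 23 mod 7 = 2, so Saturday + 2 = Monday.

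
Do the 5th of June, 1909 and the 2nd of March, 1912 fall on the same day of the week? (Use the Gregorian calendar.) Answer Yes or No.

From Jun 5, 1909 to Mar 2, 1912 is 1001 days.
1001 mod 7 = 0, so they are the same weekday.
(Jun 5, 1909 is a Saturday; Mar 2, 1912 is a Saturday.)

Yes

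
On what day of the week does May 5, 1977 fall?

Thursday

January 1, 1977 is a Saturday.
Jan 1, 1977 → Feb 1, 1977: 31 days (January has 31).
Feb 1, 1977 → Mar 1, 1977: 28 days (February has 28).
Mar 1, 1977 → Apr 1, 1977: 31 days (March has 31).
Apr 1, 1977 → May 1, 1977: 30 days (April has 30).
May 1, 1977 → May 5, 1977: 4 days.
Total: 124 days.
124 mod 7 = 5, so Saturday + 5 = Thursday.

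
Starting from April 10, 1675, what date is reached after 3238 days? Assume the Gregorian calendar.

+366 (one year; includes Feb 29, 1676) → Apr 10, 1676 (2872 left).
+365 (one year) → Apr 10, 1677 (2507 left).
+365 (one year) → Apr 10, 1678 (2142 left).
+365 (one year) → Apr 10, 1679 (1777 left).
+366 (one year; includes Feb 29, 1680) → Apr 10, 1680 (1411 left).
+365 (one year) → Apr 10, 1681 (1046 left).
+365 (one year) → Apr 10, 1682 (681 left).
+365 (one year) → Apr 10, 1683 (316 left).
Apr has 30 days: +21 → May 1, 1683 (295 left).
May has 31 days: +31 → Jun 1, 1683 (264 left).
Jun has 30 days: +30 → Jul 1, 1683 (234 left).
Jul has 31 days: +31 → Aug 1, 1683 (203 left).
Aug has 31 days: +31 → Sep 1, 1683 (172 left).
Sep has 30 days: +30 → Oct 1, 1683 (142 left).
Oct has 31 days: +31 → Nov 1, 1683 (111 left).
Nov has 30 days: +30 → Dec 1, 1683 (81 left).
Dec has 31 days: +31 → Jan 1, 1684 (50 left).
Jan has 31 days: +31 → Feb 1, 1684 (19 left).
+19 → Feb 20, 1684.

February 20, 1684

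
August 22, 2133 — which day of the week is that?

Saturday

Doomsday rule: the anchor day for the 2100s is Sunday. For year 33: 33÷12 = 2 r 9, and 9÷4 = 2, so 2+9+2 = 13.
Sunday + 13 ≡ Saturday — that's 2133's doomsday.
In August the doomsday date is Aug 8.
Aug 22 is 14 days after Aug 8; 14 mod 7 = 0, so Saturday + 0 = Saturday.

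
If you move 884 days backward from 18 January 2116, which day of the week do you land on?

Thursday

First find the weekday of Jan 18, 2116. Doomsday rule: the anchor day for the 2100s is Sunday. For year 16: 16÷12 = 1 r 4, and 4÷4 = 1, so 1+4+1 = 6.
Sunday + 6 ≡ Saturday — that's 2116's doomsday.
In January the doomsday date is Jan 4 (2116 is a leap year (divisible by 4)).
Jan 18 is 14 days after Jan 4; 14 mod 7 = 0, so Saturday + 0 = Saturday.
884 mod 7 = 2, so 884 days before a Saturday is Saturday − 2 = Thursday.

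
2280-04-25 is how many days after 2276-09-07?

Sep 7, 2276 → Sep 7, 2277: 365 days.
Sep 7, 2277 → Sep 7, 2278: 365 days.
Sep 7, 2278 → Sep 7, 2279: 365 days.
Sep 7, 2279 → Oct 7, 2279: 30 days (September has 30).
Oct 7, 2279 → Nov 7, 2279: 31 days (October has 31).
Nov 7, 2279 → Dec 7, 2279: 30 days (November has 30).
Dec 7, 2279 → Jan 7, 2280: 31 days (December has 31).
Jan 7, 2280 → Feb 7, 2280: 31 days (January has 31).
Feb 7, 2280 → Mar 7, 2280: 29 days (February has 29).
Mar 7, 2280 → Apr 7, 2280: 31 days (March has 31).
Apr 7, 2280 → Apr 25, 2280: 18 days.
Total: 1326 days.

1326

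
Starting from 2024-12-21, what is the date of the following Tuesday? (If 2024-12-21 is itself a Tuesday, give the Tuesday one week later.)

December 24, 2024

Dec 21, 2024 is a Saturday.
From Saturday to the next Tuesday is 3 days.
Dec 21, 2024 + 3 = Dec 24, 2024.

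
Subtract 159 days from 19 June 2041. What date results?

January 11, 2041

−19 → May 31, 2041 (end of May, 31 days; 140 left).
−31 → Apr 30, 2041 (end of Apr, 30 days; 109 left).
−30 → Mar 31, 2041 (end of Mar, 31 days; 79 left).
−31 → Feb 28, 2041 (end of Feb, 28 days; 48 left).
−28 → Jan 31, 2041 (end of Jan, 31 days; 20 left).
−20 → Jan 11, 2041.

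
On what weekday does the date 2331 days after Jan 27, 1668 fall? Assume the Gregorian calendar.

Friday

First find the weekday of Jan 27, 1668. Doomsday rule: the anchor day for the 1600s is Tuesday. For year 68: 68÷12 = 5 r 8, and 8÷4 = 2, so 5+8+2 = 15.
Tuesday + 15 ≡ Wednesday — that's 1668's doomsday.
In January the doomsday date is Jan 4 (1668 is a leap year (divisible by 4)).
Jan 27 is 23 days after Jan 4; 23 mod 7 = 2, so Wednesday + 2 = Friday.
2331 mod 7 = 0, so 2331 days after a Friday is Friday + 0 = Friday.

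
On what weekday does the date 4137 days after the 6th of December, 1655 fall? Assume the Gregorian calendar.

Monday

First find the weekday of Dec 6, 1655. Doomsday rule: the anchor day for the 1600s is Tuesday. For year 55: 55÷12 = 4 r 7, and 7÷4 = 1, so 4+7+1 = 12.
Tuesday + 12 ≡ Sunday — that's 1655's doomsday.
In December the doomsday date is Dec 12.
Dec 6 is 6 days before Dec 12; 6 mod 7 = 6, so Sunday − 6 = Monday.
4137 mod 7 = 0, so 4137 days after a Monday is Monday + 0 = Monday.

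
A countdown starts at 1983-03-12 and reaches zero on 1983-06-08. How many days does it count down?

88

Mar 12, 1983 → Apr 12, 1983: 31 days (March has 31).
Apr 12, 1983 → May 12, 1983: 30 days (April has 30).
May 12, 1983 → Jun 8, 1983: 27 days.
Total: 88 days.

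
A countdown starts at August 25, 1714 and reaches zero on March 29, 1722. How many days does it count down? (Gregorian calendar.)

Aug 25, 1714 → Aug 25, 1715: 365 days.
Aug 25, 1715 → Aug 25, 1716: 366 days (Feb 29, 1716 is in that span).
Aug 25, 1716 → Aug 25, 1717: 365 days.
Aug 25, 1717 → Aug 25, 1718: 365 days.
Aug 25, 1718 → Aug 25, 1719: 365 days.
Aug 25, 1719 → Aug 25, 1720: 366 days (Feb 29, 1720 is in that span).
Aug 25, 1720 → Aug 25, 1721: 365 days.
Aug 25, 1721 → Sep 25, 1721: 31 days (August has 31).
Sep 25, 1721 → Oct 25, 1721: 30 days (September has 30).
Oct 25, 1721 → Nov 25, 1721: 31 days (October has 31).
Nov 25, 1721 → Dec 25, 1721: 30 days (November has 30).
Dec 25, 1721 → Jan 25, 1722: 31 days (December has 31).
Jan 25, 1722 → Feb 25, 1722: 31 days (January has 31).
Feb 25, 1722 → Mar 25, 1722: 28 days (February has 28).
Mar 25, 1722 → Mar 29, 1722: 4 days.
Total: 2773 days.

2773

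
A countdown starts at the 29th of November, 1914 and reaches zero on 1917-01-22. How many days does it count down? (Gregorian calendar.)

785

Nov 29, 1914 → Nov 29, 1915: 365 days.
Nov 29, 1915 → Nov 29, 1916: 366 days (Feb 29, 1916 is in that span).
Nov 29, 1916 → Dec 29, 1916: 30 days (November has 30).
Dec 29, 1916 → Jan 22, 1917: 24 days.
Total: 785 days.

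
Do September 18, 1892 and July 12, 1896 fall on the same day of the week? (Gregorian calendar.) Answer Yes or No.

Yes

From Sep 18, 1892 to Jul 12, 1896 is 1393 days.
1393 mod 7 = 0, so they are the same weekday.
(Sep 18, 1892 is a Sunday; Jul 12, 1896 is a Sunday.)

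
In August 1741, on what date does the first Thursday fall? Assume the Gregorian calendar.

August 3, 1741

August 1, 1741 is a Tuesday.
The first Thursday is therefore August 3 (2 days later).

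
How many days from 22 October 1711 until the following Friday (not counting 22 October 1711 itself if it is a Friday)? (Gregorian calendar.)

1

Oct 22, 1711 is a Thursday.
From Thursday to the next Friday is 1 day.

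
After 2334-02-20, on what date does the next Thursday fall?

Feb 20, 2334 is a Tuesday.
From Tuesday to the next Thursday is 2 days.
Feb 20, 2334 + 2 = Feb 22, 2334.

February 22, 2334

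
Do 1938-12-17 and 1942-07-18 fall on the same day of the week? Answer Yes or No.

From Dec 17, 1938 to Jul 18, 1942 is 1309 days.
1309 mod 7 = 0, so they are the same weekday.
(Dec 17, 1938 is a Saturday; Jul 18, 1942 is a Saturday.)

Yes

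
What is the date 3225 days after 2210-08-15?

June 14, 2219

+365 (one year) → Aug 15, 2211 (2860 left).
+366 (one year; includes Feb 29, 2212) → Aug 15, 2212 (2494 left).
+365 (one year) → Aug 15, 2213 (2129 left).
+365 (one year) → Aug 15, 2214 (1764 left).
+365 (one year) → Aug 15, 2215 (1399 left).
+366 (one year; includes Feb 29, 2216) → Aug 15, 2216 (1033 left).
+365 (one year) → Aug 15, 2217 (668 left).
+365 (one year) → Aug 15, 2218 (303 left).
Aug has 31 days: +17 → Sep 1, 2218 (286 left).
Sep has 30 days: +30 → Oct 1, 2218 (256 left).
Oct has 31 days: +31 → Nov 1, 2218 (225 left).
Nov has 30 days: +30 → Dec 1, 2218 (195 left).
Dec has 31 days: +31 → Jan 1, 2219 (164 left).
Jan has 31 days: +31 → Feb 1, 2219 (133 left).
Feb has 28 days: +28 → Mar 1, 2219 (105 left).
Mar has 31 days: +31 → Apr 1, 2219 (74 left).
Apr has 30 days: +30 → May 1, 2219 (44 left).
May has 31 days: +31 → Jun 1, 2219 (13 left).
+13 → Jun 14, 2219.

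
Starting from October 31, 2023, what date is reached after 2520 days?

September 24, 2030

+366 (one year; includes Feb 29, 2024) → Oct 31, 2024 (2154 left).
+365 (one year) → Oct 31, 2025 (1789 left).
+365 (one year) → Oct 31, 2026 (1424 left).
+365 (one year) → Oct 31, 2027 (1059 left).
+366 (one year; includes Feb 29, 2028) → Oct 31, 2028 (693 left).
+365 (one year) → Oct 31, 2029 (328 left).
Oct has 31 days: +1 → Nov 1, 2029 (327 left).
Nov has 30 days: +30 → Dec 1, 2029 (297 left).
Dec has 31 days: +31 → Jan 1, 2030 (266 left).
Jan has 31 days: +31 → Feb 1, 2030 (235 left).
Feb has 28 days: +28 → Mar 1, 2030 (207 left).
Mar has 31 days: +31 → Apr 1, 2030 (176 left).
Apr has 30 days: +30 → May 1, 2030 (146 left).
May has 31 days: +31 → Jun 1, 2030 (115 left).
Jun has 30 days: +30 → Jul 1, 2030 (85 left).
Jul has 31 days: +31 → Aug 1, 2030 (54 left).
Aug has 31 days: +31 → Sep 1, 2030 (23 left).
+23 → Sep 24, 2030.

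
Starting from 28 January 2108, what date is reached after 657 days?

November 15, 2109

+366 (one year; includes Feb 29, 2108) → Jan 28, 2109 (291 left).
Jan has 31 days: +4 → Feb 1, 2109 (287 left).
Feb has 28 days: +28 → Mar 1, 2109 (259 left).
Mar has 31 days: +31 → Apr 1, 2109 (228 left).
Apr has 30 days: +30 → May 1, 2109 (198 left).
May has 31 days: +31 → Jun 1, 2109 (167 left).
Jun has 30 days: +30 → Jul 1, 2109 (137 left).
Jul has 31 days: +31 → Aug 1, 2109 (106 left).
Aug has 31 days: +31 → Sep 1, 2109 (75 left).
Sep has 30 days: +30 → Oct 1, 2109 (45 left).
Oct has 31 days: +31 → Nov 1, 2109 (14 left).
+14 → Nov 15, 2109.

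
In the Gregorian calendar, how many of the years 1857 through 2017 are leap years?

39

Multiples of 4 in [1857,2017]: 40.
Of those, multiples of 100: 2 (not leap unless ÷400).
Multiples of 400: 1.
Leap years = 40 − 2 + 1 = 39.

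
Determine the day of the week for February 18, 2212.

Tuesday

January 1, 2212 is a Wednesday.
Jan 1, 2212 → Feb 1, 2212: 31 days (January has 31).
Feb 1, 2212 → Feb 18, 2212: 17 days.
Total: 48 days.
48 mod 7 = 6, so Wednesday + 6 = Tuesday.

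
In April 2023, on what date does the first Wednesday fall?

April 5, 2023

April 1, 2023 is a Saturday.
The first Wednesday is therefore April 5 (4 days later).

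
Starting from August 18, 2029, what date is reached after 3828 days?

February 10, 2040

+365 (one year) → Aug 18, 2030 (3463 left).
+365 (one year) → Aug 18, 2031 (3098 left).
+366 (one year; includes Feb 29, 2032) → Aug 18, 2032 (2732 left).
+365 (one year) → Aug 18, 2033 (2367 left).
+365 (one year) → Aug 18, 2034 (2002 left).
+365 (one year) → Aug 18, 2035 (1637 left).
+366 (one year; includes Feb 29, 2036) → Aug 18, 2036 (1271 left).
+365 (one year) → Aug 18, 2037 (906 left).
+365 (one year) → Aug 18, 2038 (541 left).
+365 (one year) → Aug 18, 2039 (176 left).
Aug has 31 days: +14 → Sep 1, 2039 (162 left).
Sep has 30 days: +30 → Oct 1, 2039 (132 left).
Oct has 31 days: +31 → Nov 1, 2039 (101 left).
Nov has 30 days: +30 → Dec 1, 2039 (71 left).
Dec has 31 days: +31 → Jan 1, 2040 (40 left).
Jan has 31 days: +31 → Feb 1, 2040 (9 left).
+9 → Feb 10, 2040.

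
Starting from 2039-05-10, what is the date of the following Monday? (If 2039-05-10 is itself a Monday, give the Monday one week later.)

May 16, 2039

May 10, 2039 is a Tuesday.
From Tuesday to the next Monday is 6 days.
May 10, 2039 + 6 = May 16, 2039.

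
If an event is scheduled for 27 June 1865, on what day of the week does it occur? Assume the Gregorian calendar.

Tuesday

Doomsday rule: the anchor day for the 1800s is Friday. For year 65: 65÷12 = 5 r 5, and 5÷4 = 1, so 5+5+1 = 11.
Friday + 11 ≡ Tuesday — that's 1865's doomsday.
In June the doomsday date is Jun 6.
Jun 27 is 21 days after Jun 6; 21 mod 7 = 0, so Tuesday + 0 = Tuesday.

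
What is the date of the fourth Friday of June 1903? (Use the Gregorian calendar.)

June 1, 1903 is a Monday.
The first Friday is therefore June 5 (4 days later).
The fourth Friday is 5 + 3×7 = June 26.

June 26, 1903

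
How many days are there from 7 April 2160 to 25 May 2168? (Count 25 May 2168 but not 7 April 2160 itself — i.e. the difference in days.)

Apr 7, 2160 → Apr 7, 2161: 365 days.
Apr 7, 2161 → Apr 7, 2162: 365 days.
Apr 7, 2162 → Apr 7, 2163: 365 days.
Apr 7, 2163 → Apr 7, 2164: 366 days (Feb 29, 2164 is in that span).
Apr 7, 2164 → Apr 7, 2165: 365 days.
Apr 7, 2165 → Apr 7, 2166: 365 days.
Apr 7, 2166 → Apr 7, 2167: 365 days.
Apr 7, 2167 → Apr 7, 2168: 366 days (Feb 29, 2168 is in that span).
Apr 7, 2168 → May 7, 2168: 30 days (April has 30).
May 7, 2168 → May 25, 2168: 18 days.
Total: 2970 days.

2970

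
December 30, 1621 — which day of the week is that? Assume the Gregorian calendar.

Thursday

Doomsday rule: the anchor day for the 1600s is Tuesday. For year 21: 21÷12 = 1 r 9, and 9÷4 = 2, so 1+9+2 = 12.
Tuesday + 12 ≡ Sunday — that's 1621's doomsday.
In December the doomsday date is Dec 12.
Dec 30 is 18 days after Dec 12; 18 mod 7 = 4, so Sunday + 4 = Thursday.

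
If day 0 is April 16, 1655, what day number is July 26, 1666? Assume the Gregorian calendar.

4119

Apr 16, 1655 → Apr 16, 1656: 366 days (Feb 29, 1656 is in that span).
Apr 16, 1656 → Apr 16, 1657: 365 days.
Apr 16, 1657 → Apr 16, 1658: 365 days.
Apr 16, 1658 → Apr 16, 1659: 365 days.
Apr 16, 1659 → Apr 16, 1660: 366 days (Feb 29, 1660 is in that span).
Apr 16, 1660 → Apr 16, 1661: 365 days.
Apr 16, 1661 → Apr 16, 1662: 365 days.
Apr 16, 1662 → Apr 16, 1663: 365 days.
Apr 16, 1663 → Apr 16, 1664: 366 days (Feb 29, 1664 is in that span).
Apr 16, 1664 → Apr 16, 1665: 365 days.
Apr 16, 1665 → Apr 16, 1666: 365 days.
Apr 16, 1666 → May 16, 1666: 30 days (April has 30).
May 16, 1666 → Jun 16, 1666: 31 days (May has 31).
Jun 16, 1666 → Jul 16, 1666: 30 days (June has 30).
Jul 16, 1666 → Jul 26, 1666: 10 days.
Total: 4119 days.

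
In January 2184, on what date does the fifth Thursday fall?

January 29, 2184

January 1, 2184 is a Thursday.
The first Thursday is therefore January 1 (same day).
The fifth Thursday is 1 + 4×7 = January 29.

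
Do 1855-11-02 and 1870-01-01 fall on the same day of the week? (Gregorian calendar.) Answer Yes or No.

No

From Nov 2, 1855 to Jan 1, 1870 is 5174 days.
5174 mod 7 = 1, so they are different weekdays.
(Nov 2, 1855 is a Friday; Jan 1, 1870 is a Saturday.)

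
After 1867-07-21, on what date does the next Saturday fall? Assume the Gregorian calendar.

July 27, 1867

Jul 21, 1867 is a Sunday.
From Sunday to the next Saturday is 6 days.
Jul 21, 1867 + 6 = Jul 27, 1867.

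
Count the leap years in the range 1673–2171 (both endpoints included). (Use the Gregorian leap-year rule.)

120

Multiples of 4 in [1673,2171]: 124.
Of those, multiples of 100: 5 (not leap unless ÷400).
Multiples of 400: 1.
Leap years = 124 − 5 + 1 = 120.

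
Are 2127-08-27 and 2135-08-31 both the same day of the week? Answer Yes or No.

From Aug 27, 2127 to Aug 31, 2135 is 2926 days.
2926 mod 7 = 0, so they are the same weekday.
(Aug 27, 2127 is a Wednesday; Aug 31, 2135 is a Wednesday.)

Yes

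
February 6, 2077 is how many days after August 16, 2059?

6384

Aug 16, 2059 → Aug 16, 2060: 366 days (Feb 29, 2060 is in that span).
Aug 16, 2060 → Aug 16, 2061: 365 days.
Aug 16, 2061 → Aug 16, 2062: 365 days.
Aug 16, 2062 → Aug 16, 2063: 365 days.
Aug 16, 2063 → Aug 16, 2064: 366 days (Feb 29, 2064 is in that span).
Aug 16, 2064 → Aug 16, 2065: 365 days.
Aug 16, 2065 → Aug 16, 2066: 365 days.
Aug 16, 2066 → Aug 16, 2067: 365 days.
Aug 16, 2067 → Aug 16, 2068: 366 days (Feb 29, 2068 is in that span).
Aug 16, 2068 → Aug 16, 2069: 365 days.
Aug 16, 2069 → Aug 16, 2070: 365 days.
Aug 16, 2070 → Aug 16, 2071: 365 days.
Aug 16, 2071 → Aug 16, 2072: 366 days (Feb 29, 2072 is in that span).
Aug 16, 2072 → Aug 16, 2073: 365 days.
Aug 16, 2073 → Aug 16, 2074: 365 days.
Aug 16, 2074 → Aug 16, 2075: 365 days.
Aug 16, 2075 → Aug 16, 2076: 366 days (Feb 29, 2076 is in that span).
Aug 16, 2076 → Sep 16, 2076: 31 days (August has 31).
Sep 16, 2076 → Oct 16, 2076: 30 days (September has 30).
Oct 16, 2076 → Nov 16, 2076: 31 days (October has 31).
Nov 16, 2076 → Dec 16, 2076: 30 days (November has 30).
Dec 16, 2076 → Jan 16, 2077: 31 days (December has 31).
Jan 16, 2077 → Feb 6, 2077: 21 days.
Total: 6384 days.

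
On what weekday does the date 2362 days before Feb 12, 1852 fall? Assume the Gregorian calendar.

Monday

First find the weekday of Feb 12, 1852. Doomsday rule: the anchor day for the 1800s is Friday. For year 52: 52÷12 = 4 r 4, and 4÷4 = 1, so 4+4+1 = 9.
Friday + 9 ≡ Sunday — that's 1852's doomsday.
In February the doomsday date is Feb 29 (1852 is a leap year (divisible by 4)).
Feb 12 is 17 days before Feb 29; 17 mod 7 = 3, so Sunday − 3 = Thursday.
2362 mod 7 = 3, so 2362 days before a Thursday is Thursday − 3 = Monday.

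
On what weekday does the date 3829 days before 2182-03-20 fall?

Mar 20, 2182 is a Wednesday.
3829 mod 7 = 0, so 3829 days before a Wednesday is Wednesday − 0 = Wednesday.

Wednesday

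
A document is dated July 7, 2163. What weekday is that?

Doomsday rule: the anchor day for the 2100s is Sunday. For year 63: 63÷12 = 5 r 3, and 3÷4 = 0, so 5+3+0 = 8.
Sunday + 8 ≡ Monday — that's 2163's doomsday.
In July the doomsday date is Jul 11.
Jul 7 is 4 days before Jul 11; 4 mod 7 = 4, so Monday − 4 = Thursday.

Thursday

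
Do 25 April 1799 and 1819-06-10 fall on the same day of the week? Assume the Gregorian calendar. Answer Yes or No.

From Apr 25, 1799 to Jun 10, 1819 is 7350 days.
7350 mod 7 = 0, so they are the same weekday.
(Apr 25, 1799 is a Thursday; Jun 10, 1819 is a Thursday.)

Yes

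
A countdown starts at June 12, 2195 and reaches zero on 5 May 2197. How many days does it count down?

693

Jun 12, 2195 → Jun 12, 2196: 366 days (Feb 29, 2196 is in that span).
Jun 12, 2196 → Jul 12, 2196: 30 days (June has 30).
Jul 12, 2196 → Aug 12, 2196: 31 days (July has 31).
Aug 12, 2196 → Sep 12, 2196: 31 days (August has 31).
Sep 12, 2196 → Oct 12, 2196: 30 days (September has 30).
Oct 12, 2196 → Nov 12, 2196: 31 days (October has 31).
Nov 12, 2196 → Dec 12, 2196: 30 days (November has 30).
Dec 12, 2196 → Jan 12, 2197: 31 days (December has 31).
Jan 12, 2197 → Feb 12, 2197: 31 days (January has 31).
Feb 12, 2197 → Mar 12, 2197: 28 days (February has 28).
Mar 12, 2197 → Apr 12, 2197: 31 days (March has 31).
Apr 12, 2197 → May 5, 2197: 23 days.
Total: 693 days.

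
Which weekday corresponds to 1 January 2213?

Doomsday rule: the anchor day for the 2200s is Friday. For year 13: 13÷12 = 1 r 1, and 1÷4 = 0, so 1+1+0 = 2.
Friday + 2 ≡ Sunday — that's 2213's doomsday.
In January the doomsday date is Jan 3 (2213 is not a leap year).
Jan 1 is 2 days before Jan 3; 2 mod 7 = 2, so Sunday − 2 = Friday.

Friday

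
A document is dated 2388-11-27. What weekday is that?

Doomsday rule: the anchor day for the 2300s is Wednesday. For year 88: 88÷12 = 7 r 4, and 4÷4 = 1, so 7+4+1 = 12.
Wednesday + 12 ≡ Monday — that's 2388's doomsday.
In November the doomsday date is Nov 7.
Nov 27 is 20 days after Nov 7; 20 mod 7 = 6, so Monday + 6 = Sunday.

Sunday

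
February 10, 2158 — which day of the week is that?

Doomsday rule: the anchor day for the 2100s is Sunday. For year 58: 58÷12 = 4 r 10, and 10÷4 = 2, so 4+10+2 = 16.
Sunday + 16 ≡ Tuesday — that's 2158's doomsday.
In February the doomsday date is Feb 28 (2158 is not a leap year).
Feb 10 is 18 days before Feb 28; 18 mod 7 = 4, so Tuesday − 4 = Friday.

Friday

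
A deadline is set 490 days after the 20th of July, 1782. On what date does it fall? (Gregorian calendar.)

November 22, 1783

+365 (one year) → Jul 20, 1783 (125 left).
Jul has 31 days: +12 → Aug 1, 1783 (113 left).
Aug has 31 days: +31 → Sep 1, 1783 (82 left).
Sep has 30 days: +30 → Oct 1, 1783 (52 left).
Oct has 31 days: +31 → Nov 1, 1783 (21 left).
+21 → Nov 22, 1783.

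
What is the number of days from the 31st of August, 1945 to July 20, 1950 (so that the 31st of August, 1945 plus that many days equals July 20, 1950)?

1784

Aug 31, 1945 → Aug 31, 1946: 365 days.
Aug 31, 1946 → Aug 31, 1947: 365 days.
Aug 31, 1947 → Aug 31, 1948: 366 days (Feb 29, 1948 is in that span).
Aug 31, 1948 → Aug 31, 1949: 365 days.
Aug 31, 1949 → Sep 30, 1949: 30 days (August has 31).
Sep 30, 1949 → Oct 30, 1949: 30 days (September has 30).
Oct 30, 1949 → Nov 30, 1949: 31 days (October has 31).
Nov 30, 1949 → Dec 30, 1949: 30 days (November has 30).
Dec 30, 1949 → Jan 30, 1950: 31 days (December has 31).
Jan 30, 1950 → Feb 28, 1950: 29 days (January has 31).
Feb 28, 1950 → Mar 28, 1950: 28 days (February has 28).
Mar 28, 1950 → Apr 28, 1950: 31 days (March has 31).
Apr 28, 1950 → May 28, 1950: 30 days (April has 30).
May 28, 1950 → Jun 28, 1950: 31 days (May has 31).
Jun 28, 1950 → Jul 20, 1950: 22 days.
Total: 1784 days.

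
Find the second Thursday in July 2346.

July 1, 2346 is a Monday.
The first Thursday is therefore July 4 (3 days later).
The second Thursday is 4 + 1×7 = July 11.

July 11, 2346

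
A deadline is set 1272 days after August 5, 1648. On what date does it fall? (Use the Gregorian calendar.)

January 29, 1652

+365 (one year) → Aug 5, 1649 (907 left).
+365 (one year) → Aug 5, 1650 (542 left).
+365 (one year) → Aug 5, 1651 (177 left).
Aug has 31 days: +27 → Sep 1, 1651 (150 left).
Sep has 30 days: +30 → Oct 1, 1651 (120 left).
Oct has 31 days: +31 → Nov 1, 1651 (89 left).
Nov has 30 days: +30 → Dec 1, 1651 (59 left).
Dec has 31 days: +31 → Jan 1, 1652 (28 left).
+28 → Jan 29, 1652.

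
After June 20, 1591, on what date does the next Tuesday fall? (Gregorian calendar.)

June 25, 1591

Jun 20, 1591 is a Thursday.
From Thursday to the next Tuesday is 5 days.
Jun 20, 1591 + 5 = Jun 25, 1591.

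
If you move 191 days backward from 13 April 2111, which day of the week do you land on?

First find the weekday of Apr 13, 2111. Doomsday rule: the anchor day for the 2100s is Sunday. For year 11: 11÷12 = 0 r 11, and 11÷4 = 2, so 0+11+2 = 13.
Sunday + 13 ≡ Saturday — that's 2111's doomsday.
In April the doomsday date is Apr 4.
Apr 13 is 9 days after Apr 4; 9 mod 7 = 2, so Saturday + 2 = Monday.
191 mod 7 = 2, so 191 days before a Monday is Monday − 2 = Saturday.

Saturday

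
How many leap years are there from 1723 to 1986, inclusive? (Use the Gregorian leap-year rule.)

64

Multiples of 4 in [1723,1986]: 66.
Of those, multiples of 100: 2 (not leap unless ÷400).
Multiples of 400: 0.
Leap years = 66 − 2 + 0 = 64.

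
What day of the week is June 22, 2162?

January 1, 2162 is a Friday.
Jan 1, 2162 → Feb 1, 2162: 31 days (January has 31).
Feb 1, 2162 → Mar 1, 2162: 28 days (February has 28).
Mar 1, 2162 → Apr 1, 2162: 31 days (March has 31).
Apr 1, 2162 → May 1, 2162: 30 days (April has 30).
May 1, 2162 → Jun 1, 2162: 31 days (May has 31).
Jun 1, 2162 → Jun 22, 2162: 21 days.
Total: 172 days.
172 mod 7 = 4, so Friday + 4 = Tuesday.

Tuesday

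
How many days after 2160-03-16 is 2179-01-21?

6885

Mar 16, 2160 → Mar 16, 2161: 365 days.
Mar 16, 2161 → Mar 16, 2162: 365 days.
Mar 16, 2162 → Mar 16, 2163: 365 days.
Mar 16, 2163 → Mar 16, 2164: 366 days (Feb 29, 2164 is in that span).
Mar 16, 2164 → Mar 16, 2165: 365 days.
Mar 16, 2165 → Mar 16, 2166: 365 days.
Mar 16, 2166 → Mar 16, 2167: 365 days.
Mar 16, 2167 → Mar 16, 2168: 366 days (Feb 29, 2168 is in that span).
Mar 16, 2168 → Mar 16, 2169: 365 days.
Mar 16, 2169 → Mar 16, 2170: 365 days.
Mar 16, 2170 → Mar 16, 2171: 365 days.
Mar 16, 2171 → Mar 16, 2172: 366 days (Feb 29, 2172 is in that span).
Mar 16, 2172 → Mar 16, 2173: 365 days.
Mar 16, 2173 → Mar 16, 2174: 365 days.
Mar 16, 2174 → Mar 16, 2175: 365 days.
Mar 16, 2175 → Mar 16, 2176: 366 days (Feb 29, 2176 is in that span).
Mar 16, 2176 → Mar 16, 2177: 365 days.
Mar 16, 2177 → Mar 16, 2178: 365 days.
Mar 16, 2178 → Apr 16, 2178: 31 days (March has 31).
Apr 16, 2178 → May 16, 2178: 30 days (April has 30).
May 16, 2178 → Jun 16, 2178: 31 days (May has 31).
Jun 16, 2178 → Jul 16, 2178: 30 days (June has 30).
Jul 16, 2178 → Aug 16, 2178: 31 days (July has 31).
Aug 16, 2178 → Sep 16, 2178: 31 days (August has 31).
Sep 16, 2178 → Oct 16, 2178: 30 days (September has 30).
Oct 16, 2178 → Nov 16, 2178: 31 days (October has 31).
Nov 16, 2178 → Dec 16, 2178: 30 days (November has 30).
Dec 16, 2178 → Jan 16, 2179: 31 days (December has 31).
Jan 16, 2179 → Jan 21, 2179: 5 days.
Total: 6885 days.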